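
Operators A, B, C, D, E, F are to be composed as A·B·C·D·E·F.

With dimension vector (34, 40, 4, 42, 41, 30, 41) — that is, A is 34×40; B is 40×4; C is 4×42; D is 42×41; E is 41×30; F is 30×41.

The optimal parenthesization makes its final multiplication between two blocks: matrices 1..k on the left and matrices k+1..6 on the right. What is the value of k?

2

Adjacent pairs: AB = 34·40·4 = 5440; BC = 40·4·42 = 6720; CD = 4·42·41 = 6888; DE = 42·41·30 = 51660; EF = 41·30·41 = 50430.
Length 3: A..C: k=1: 0+6720+34·40·42=63840; k=2: 5440+0+34·4·42=11152 → min 11152 | B..D: k=2: 0+6888+40·4·41=13448; k=3: 6720+0+40·42·41=75600 → min 13448 | C..E: k=3: 0+51660+4·42·30=56700; k=4: 6888+0+4·41·30=11808 → min 11808 | D..F: k=4: 0+50430+42·41·41=121032; k=5: 51660+0+42·30·41=103320 → min 103320.
Length 4: A..D: k=1: 0+13448+34·40·41=69208; k=2: 5440+6888+34·4·41=17904; k=3: 11152+0+34·42·41=69700 → min 17904 | B..E: k=2: 0+11808+40·4·30=16608; k=3: 6720+51660+40·42·30=108780; k=4: 13448+0+40·41·30=62648 → min 16608 | C..F: k=3: 0+103320+4·42·41=110208; k=4: 6888+50430+4·41·41=64042; k=5: 11808+0+4·30·41=16728 → min 16728.
Length 5: A..E: k=1: 0+16608+34·40·30=57408; k=2: 5440+11808+34·4·30=21328; k=3: 11152+51660+34·42·30=105652; k=4: 17904+0+34·41·30=59724 → min 21328 | B..F: k=2: 0+16728+40·4·41=23288; k=3: 6720+103320+40·42·41=178920; k=4: 13448+50430+40·41·41=131118; k=5: 16608+0+40·30·41=65808 → min 23288.
Top-level splits: k=1: (A..A)·(B..F) → 0+23288+34·40·41 = 79048; k=2: (A..B)·(C..F) → 5440+16728+34·4·41 = 27744; k=3: (A..C)·(D..F) → 11152+103320+34·42·41 = 173020; k=4: (A..D)·(E..F) → 17904+50430+34·41·41 = 125488; k=5: (A..E)·(F..F) → 21328+0+34·30·41 = 63148.
Best split is after B, i.e. k = 2.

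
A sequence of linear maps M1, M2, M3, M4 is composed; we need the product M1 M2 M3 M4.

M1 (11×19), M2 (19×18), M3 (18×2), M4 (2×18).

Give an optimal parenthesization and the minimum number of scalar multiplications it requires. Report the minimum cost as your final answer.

1498

Adjacent pairs: M1M2 = 11·19·18 = 3762; M2M3 = 19·18·2 = 684; M3M4 = 18·2·18 = 648.
Length 3: M1..M3: k=1: 0+684+11·19·2=1102; k=2: 3762+0+11·18·2=4158 → min 1102 | M2..M4: k=2: 0+648+19·18·18=6804; k=3: 684+0+19·2·18=1368 → min 1368.
Length 4: M1..M4: k=1: 0+1368+11·19·18=5130; k=2: 3762+648+11·18·18=7974; k=3: 1102+0+11·2·18=1498 → min 1498.
Optimal parenthesization: ((M1 (M2 M3)) M4) with cost 1498.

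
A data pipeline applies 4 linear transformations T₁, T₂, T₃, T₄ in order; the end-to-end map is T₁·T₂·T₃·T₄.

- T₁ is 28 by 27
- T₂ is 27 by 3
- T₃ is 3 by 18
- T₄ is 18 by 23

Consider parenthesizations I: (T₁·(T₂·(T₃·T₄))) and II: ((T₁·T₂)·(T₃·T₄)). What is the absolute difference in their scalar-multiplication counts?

15051

Order I = (T₁·(T₂·(T₃·T₄))): (T₃·T₄): 3×18 by 18×23 → 3×23, cost 3·18·23 = 1242; (T₂·(T₃·T₄)): 27×3 by 3×23 → 27×23, cost 27·3·23 = 1863; cumulative 3105; (T₁·(T₂·(T₃·T₄))): 28×27 by 27×23 → 28×23, cost 28·27·23 = 17388; cumulative 20493. Total 20493.
Order II = ((T₁·T₂)·(T₃·T₄)): (T₁·T₂): 28×27 by 27×3 → 28×3, cost 28·27·3 = 2268; (T₃·T₄): 3×18 by 18×23 → 3×23, cost 3·18·23 = 1242; ((T₁·T₂)·(T₃·T₄)): 28×3 by 3×23 → 28×23, cost 28·3·23 = 1932; cumulative 5442. Total 5442.
Difference: |20493 − 5442| = 15051.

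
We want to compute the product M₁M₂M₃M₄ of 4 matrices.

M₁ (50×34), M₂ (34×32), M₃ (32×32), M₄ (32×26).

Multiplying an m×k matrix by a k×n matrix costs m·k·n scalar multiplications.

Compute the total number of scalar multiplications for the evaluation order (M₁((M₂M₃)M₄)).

107304

(M₂M₃): 34×32 by 32×32 → 34×32, cost 34·32·32 = 34816
((M₂M₃)M₄): 34×32 by 32×26 → 34×26, cost 34·32·26 = 28288; cumulative 63104
(M₁((M₂M₃)M₄)): 50×34 by 34×26 → 50×26, cost 50·34·26 = 44200; cumulative 107304
Total: 107304 scalar multiplications.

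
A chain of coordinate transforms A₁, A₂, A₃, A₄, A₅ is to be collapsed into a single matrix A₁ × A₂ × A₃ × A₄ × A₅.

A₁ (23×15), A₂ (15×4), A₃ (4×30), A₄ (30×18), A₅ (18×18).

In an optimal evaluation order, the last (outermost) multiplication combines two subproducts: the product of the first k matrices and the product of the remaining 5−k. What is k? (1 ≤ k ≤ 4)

2

Adjacent pairs: A₁A₂ = 23·15·4 = 1380; A₂A₃ = 15·4·30 = 1800; A₃A₄ = 4·30·18 = 2160; A₄A₅ = 30·18·18 = 9720.
Length 3: A₁..A₃: k=1: 0+1800+23·15·30=12150; k=2: 1380+0+23·4·30=4140 → min 4140 | A₂..A₄: k=2: 0+2160+15·4·18=3240; k=3: 1800+0+15·30·18=9900 → min 3240 | A₃..A₅: k=3: 0+9720+4·30·18=11880; k=4: 2160+0+4·18·18=3456 → min 3456.
Length 4: A₁..A₄: k=1: 0+3240+23·15·18=9450; k=2: 1380+2160+23·4·18=5196; k=3: 4140+0+23·30·18=16560 → min 5196 | A₂..A₅: k=2: 0+3456+15·4·18=4536; k=3: 1800+9720+15·30·18=19620; k=4: 3240+0+15·18·18=8100 → min 4536.
Top-level splits: k=1: (A₁..A₁)·(A₂..A₅) → 0+4536+23·15·18 = 10746; k=2: (A₁..A₂)·(A₃..A₅) → 1380+3456+23·4·18 = 6492; k=3: (A₁..A₃)·(A₄..A₅) → 4140+9720+23·30·18 = 26280; k=4: (A₁..A₄)·(A₅..A₅) → 5196+0+23·18·18 = 12648.
Best split is after A₂, i.e. k = 2.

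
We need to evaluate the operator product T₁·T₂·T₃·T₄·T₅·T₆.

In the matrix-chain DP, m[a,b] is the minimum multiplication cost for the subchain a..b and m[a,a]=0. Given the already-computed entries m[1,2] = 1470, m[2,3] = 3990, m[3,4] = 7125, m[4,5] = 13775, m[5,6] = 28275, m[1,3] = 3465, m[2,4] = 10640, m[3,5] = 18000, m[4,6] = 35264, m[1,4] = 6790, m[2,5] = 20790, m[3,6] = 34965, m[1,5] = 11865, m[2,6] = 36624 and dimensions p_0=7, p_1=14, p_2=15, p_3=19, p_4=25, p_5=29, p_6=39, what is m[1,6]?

m[1,6] = min over k∈[1,5] of m[1,k]+m[k+1,6]+p_{0}·p_k·p_{6}.
k=1: 0 + 36624 + 7·14·39 = 40446; k=2: 1470 + 34965 + 7·15·39 = 40530; k=3: 3465 + 35264 + 7·19·39 = 43916; k=4: 6790 + 28275 + 7·25·39 = 41890; k=5: 11865 + 0 + 7·29·39 = 19782.
Minimum: 19782 at k=5.

19782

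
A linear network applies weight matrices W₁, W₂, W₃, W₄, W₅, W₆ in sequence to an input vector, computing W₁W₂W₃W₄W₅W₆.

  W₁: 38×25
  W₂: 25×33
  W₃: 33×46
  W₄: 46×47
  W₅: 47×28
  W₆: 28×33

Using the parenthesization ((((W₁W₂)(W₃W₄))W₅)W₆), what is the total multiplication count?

(W₁W₂): 38×25 by 25×33 → 38×33, cost 38·25·33 = 31350
(W₃W₄): 33×46 by 46×47 → 33×47, cost 33·46·47 = 71346
((W₁W₂)(W₃W₄)): 38×33 by 33×47 → 38×47, cost 38·33·47 = 58938; cumulative 161634
(((W₁W₂)(W₃W₄))W₅): 38×47 by 47×28 → 38×28, cost 38·47·28 = 50008; cumulative 211642
((((W₁W₂)(W₃W₄))W₅)W₆): 38×28 by 28×33 → 38×33, cost 38·28·33 = 35112; cumulative 246754
Total: 246754 scalar multiplications.

246754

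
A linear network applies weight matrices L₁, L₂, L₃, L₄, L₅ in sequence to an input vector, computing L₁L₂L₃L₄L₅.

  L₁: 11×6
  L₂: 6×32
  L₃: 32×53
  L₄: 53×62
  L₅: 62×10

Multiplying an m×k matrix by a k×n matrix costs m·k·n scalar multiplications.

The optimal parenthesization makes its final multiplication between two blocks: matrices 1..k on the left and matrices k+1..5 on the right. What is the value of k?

1

Adjacent pairs: L₁L₂ = 11·6·32 = 2112; L₂L₃ = 6·32·53 = 10176; L₃L₄ = 32·53·62 = 105152; L₄L₅ = 53·62·10 = 32860.
Length 3: L₁..L₃: k=1: 0+10176+11·6·53=13674; k=2: 2112+0+11·32·53=20768 → min 13674 | L₂..L₄: k=2: 0+105152+6·32·62=117056; k=3: 10176+0+6·53·62=29892 → min 29892 | L₃..L₅: k=3: 0+32860+32·53·10=49820; k=4: 105152+0+32·62·10=124992 → min 49820.
Length 4: L₁..L₄: k=1: 0+29892+11·6·62=33984; k=2: 2112+105152+11·32·62=129088; k=3: 13674+0+11·53·62=49820 → min 33984 | L₂..L₅: k=2: 0+49820+6·32·10=51740; k=3: 10176+32860+6·53·10=46216; k=4: 29892+0+6·62·10=33612 → min 33612.
Top-level splits: k=1: (L₁..L₁)·(L₂..L₅) → 0+33612+11·6·10 = 34272; k=2: (L₁..L₂)·(L₃..L₅) → 2112+49820+11·32·10 = 55452; k=3: (L₁..L₃)·(L₄..L₅) → 13674+32860+11·53·10 = 52364; k=4: (L₁..L₄)·(L₅..L₅) → 33984+0+11·62·10 = 40804.
Best split is after L₁, i.e. k = 1.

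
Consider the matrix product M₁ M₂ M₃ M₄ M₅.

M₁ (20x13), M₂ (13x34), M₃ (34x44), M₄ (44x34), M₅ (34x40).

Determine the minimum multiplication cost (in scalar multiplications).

Adjacent pairs: M₁M₂ = 20·13·34 = 8840; M₂M₃ = 13·34·44 = 19448; M₃M₄ = 34·44·34 = 50864; M₄M₅ = 44·34·40 = 59840.
Length 3: M₁..M₃: k=1: 0+19448+20·13·44=30888; k=2: 8840+0+20·34·44=38760 → min 30888 | M₂..M₄: k=2: 0+50864+13·34·34=65892; k=3: 19448+0+13·44·34=38896 → min 38896 | M₃..M₅: k=3: 0+59840+34·44·40=119680; k=4: 50864+0+34·34·40=97104 → min 97104.
Length 4: M₁..M₄: k=1: 0+38896+20·13·34=47736; k=2: 8840+50864+20·34·34=82824; k=3: 30888+0+20·44·34=60808 → min 47736 | M₂..M₅: k=2: 0+97104+13·34·40=114784; k=3: 19448+59840+13·44·40=102168; k=4: 38896+0+13·34·40=56576 → min 56576.
Length 5: M₁..M₅: k=1: 0+56576+20·13·40=66976; k=2: 8840+97104+20·34·40=133144; k=3: 30888+59840+20·44·40=125928; k=4: 47736+0+20·34·40=74936 → min 66976.
Optimal order: (M₁ (((M₂ M₃) M₄) M₅)) with cost 66976.

66976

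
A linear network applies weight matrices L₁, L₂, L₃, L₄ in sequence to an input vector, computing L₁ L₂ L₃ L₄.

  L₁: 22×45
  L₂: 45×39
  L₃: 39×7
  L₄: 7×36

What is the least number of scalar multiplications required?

24759

Adjacent pairs: L₁L₂ = 22·45·39 = 38610; L₂L₃ = 45·39·7 = 12285; L₃L₄ = 39·7·36 = 9828.
Length 3: L₁..L₃: k=1: 0+12285+22·45·7=19215; k=2: 38610+0+22·39·7=44616 → min 19215 | L₂..L₄: k=2: 0+9828+45·39·36=73008; k=3: 12285+0+45·7·36=23625 → min 23625.
Length 4: L₁..L₄: k=1: 0+23625+22·45·36=59265; k=2: 38610+9828+22·39·36=79326; k=3: 19215+0+22·7·36=24759 → min 24759.
Optimal order: ((L₁ (L₂ L₃)) L₄) with cost 24759.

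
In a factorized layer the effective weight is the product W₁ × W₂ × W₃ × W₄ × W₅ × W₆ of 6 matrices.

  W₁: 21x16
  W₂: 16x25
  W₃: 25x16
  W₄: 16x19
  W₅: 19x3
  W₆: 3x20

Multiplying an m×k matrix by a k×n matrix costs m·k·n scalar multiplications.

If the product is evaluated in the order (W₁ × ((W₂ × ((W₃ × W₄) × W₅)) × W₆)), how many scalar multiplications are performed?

17905

(W₃ × W₄): 25×16 by 16×19 → 25×19, cost 25·16·19 = 7600
((W₃ × W₄) × W₅): 25×19 by 19×3 → 25×3, cost 25·19·3 = 1425; cumulative 9025
(W₂ × ((W₃ × W₄) × W₅)): 16×25 by 25×3 → 16×3, cost 16·25·3 = 1200; cumulative 10225
((W₂ × ((W₃ × W₄) × W₅)) × W₆): 16×3 by 3×20 → 16×20, cost 16·3·20 = 960; cumulative 11185
(W₁ × ((W₂ × ((W₃ × W₄) × W₅)) × W₆)): 21×16 by 16×20 → 21×20, cost 21·16·20 = 6720; cumulative 17905
Total: 17905 scalar multiplications.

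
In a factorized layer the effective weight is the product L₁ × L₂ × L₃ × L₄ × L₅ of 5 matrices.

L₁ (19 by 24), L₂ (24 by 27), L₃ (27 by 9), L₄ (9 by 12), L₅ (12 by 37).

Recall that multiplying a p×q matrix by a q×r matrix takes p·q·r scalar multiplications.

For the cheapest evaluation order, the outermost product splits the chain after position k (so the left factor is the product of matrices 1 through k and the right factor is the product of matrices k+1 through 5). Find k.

Adjacent pairs: L₁L₂ = 19·24·27 = 12312; L₂L₃ = 24·27·9 = 5832; L₃L₄ = 27·9·12 = 2916; L₄L₅ = 9·12·37 = 3996.
Length 3: L₁..L₃: k=1: 0+5832+19·24·9=9936; k=2: 12312+0+19·27·9=16929 → min 9936 | L₂..L₄: k=2: 0+2916+24·27·12=10692; k=3: 5832+0+24·9·12=8424 → min 8424 | L₃..L₅: k=3: 0+3996+27·9·37=12987; k=4: 2916+0+27·12·37=14904 → min 12987.
Length 4: L₁..L₄: k=1: 0+8424+19·24·12=13896; k=2: 12312+2916+19·27·12=21384; k=3: 9936+0+19·9·12=11988 → min 11988 | L₂..L₅: k=2: 0+12987+24·27·37=36963; k=3: 5832+3996+24·9·37=17820; k=4: 8424+0+24·12·37=19080 → min 17820.
Top-level splits: k=1: (L₁..L₁)·(L₂..L₅) → 0+17820+19·24·37 = 34692; k=2: (L₁..L₂)·(L₃..L₅) → 12312+12987+19·27·37 = 44280; k=3: (L₁..L₃)·(L₄..L₅) → 9936+3996+19·9·37 = 20259; k=4: (L₁..L₄)·(L₅..L₅) → 11988+0+19·12·37 = 20424.
Best split is after L₃, i.e. k = 3.

3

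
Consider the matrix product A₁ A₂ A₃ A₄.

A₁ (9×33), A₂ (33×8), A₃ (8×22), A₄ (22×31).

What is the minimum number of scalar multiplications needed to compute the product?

Adjacent pairs: A₁A₂ = 9·33·8 = 2376; A₂A₃ = 33·8·22 = 5808; A₃A₄ = 8·22·31 = 5456.
Length 3: A₁..A₃: k=1: 0+5808+9·33·22=12342; k=2: 2376+0+9·8·22=3960 → min 3960 | A₂..A₄: k=2: 0+5456+33·8·31=13640; k=3: 5808+0+33·22·31=28314 → min 13640.
Length 4: A₁..A₄: k=1: 0+13640+9·33·31=22847; k=2: 2376+5456+9·8·31=10064; k=3: 3960+0+9·22·31=10098 → min 10064.
Optimal order: ((A₁ A₂) (A₃ A₄)) with cost 10064.

10064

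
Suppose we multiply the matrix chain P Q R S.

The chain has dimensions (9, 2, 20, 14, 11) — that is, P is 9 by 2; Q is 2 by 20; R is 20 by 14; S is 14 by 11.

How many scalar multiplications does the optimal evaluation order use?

1066

Adjacent pairs: PQ = 9·2·20 = 360; QR = 2·20·14 = 560; RS = 20·14·11 = 3080.
Length 3: P..R: k=1: 0+560+9·2·14=812; k=2: 360+0+9·20·14=2880 → min 812 | Q..S: k=2: 0+3080+2·20·11=3520; k=3: 560+0+2·14·11=868 → min 868.
Length 4: P..S: k=1: 0+868+9·2·11=1066; k=2: 360+3080+9·20·11=5420; k=3: 812+0+9·14·11=2198 → min 1066.
Optimal order: (P ((Q R) S)) with cost 1066.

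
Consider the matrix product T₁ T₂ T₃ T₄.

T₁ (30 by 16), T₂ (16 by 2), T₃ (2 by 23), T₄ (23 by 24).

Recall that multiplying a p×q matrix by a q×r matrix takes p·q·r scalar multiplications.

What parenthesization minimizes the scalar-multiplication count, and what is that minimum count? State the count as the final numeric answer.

Adjacent pairs: T₁T₂ = 30·16·2 = 960; T₂T₃ = 16·2·23 = 736; T₃T₄ = 2·23·24 = 1104.
Length 3: T₁..T₃: k=1: 0+736+30·16·23=11776; k=2: 960+0+30·2·23=2340 → min 2340 | T₂..T₄: k=2: 0+1104+16·2·24=1872; k=3: 736+0+16·23·24=9568 → min 1872.
Length 4: T₁..T₄: k=1: 0+1872+30·16·24=13392; k=2: 960+1104+30·2·24=3504; k=3: 2340+0+30·23·24=18900 → min 3504.
Optimal parenthesization: ((T₁ T₂) (T₃ T₄)) with cost 3504.

3504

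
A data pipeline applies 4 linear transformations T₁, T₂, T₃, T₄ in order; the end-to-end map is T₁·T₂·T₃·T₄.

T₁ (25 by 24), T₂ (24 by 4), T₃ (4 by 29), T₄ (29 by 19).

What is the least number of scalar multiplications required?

6504

Adjacent pairs: T₁T₂ = 25·24·4 = 2400; T₂T₃ = 24·4·29 = 2784; T₃T₄ = 4·29·19 = 2204.
Length 3: T₁..T₃: k=1: 0+2784+25·24·29=20184; k=2: 2400+0+25·4·29=5300 → min 5300 | T₂..T₄: k=2: 0+2204+24·4·19=4028; k=3: 2784+0+24·29·19=16008 → min 4028.
Length 4: T₁..T₄: k=1: 0+4028+25·24·19=15428; k=2: 2400+2204+25·4·19=6504; k=3: 5300+0+25·29·19=19075 → min 6504.
Optimal order: ((T₁·T₂)·(T₃·T₄)) with cost 6504.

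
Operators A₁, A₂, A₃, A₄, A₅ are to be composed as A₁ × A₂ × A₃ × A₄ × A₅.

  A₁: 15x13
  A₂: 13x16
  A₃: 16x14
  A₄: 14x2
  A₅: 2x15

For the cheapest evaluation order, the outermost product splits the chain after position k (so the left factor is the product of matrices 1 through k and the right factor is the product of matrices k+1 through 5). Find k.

4

Adjacent pairs: A₁A₂ = 15·13·16 = 3120; A₂A₃ = 13·16·14 = 2912; A₃A₄ = 16·14·2 = 448; A₄A₅ = 14·2·15 = 420.
Length 3: A₁..A₃: k=1: 0+2912+15·13·14=5642; k=2: 3120+0+15·16·14=6480 → min 5642 | A₂..A₄: k=2: 0+448+13·16·2=864; k=3: 2912+0+13·14·2=3276 → min 864 | A₃..A₅: k=3: 0+420+16·14·15=3780; k=4: 448+0+16·2·15=928 → min 928.
Length 4: A₁..A₄: k=1: 0+864+15·13·2=1254; k=2: 3120+448+15·16·2=4048; k=3: 5642+0+15·14·2=6062 → min 1254 | A₂..A₅: k=2: 0+928+13·16·15=4048; k=3: 2912+420+13·14·15=6062; k=4: 864+0+13·2·15=1254 → min 1254.
Top-level splits: k=1: (A₁..A₁)·(A₂..A₅) → 0+1254+15·13·15 = 4179; k=2: (A₁..A₂)·(A₃..A₅) → 3120+928+15·16·15 = 7648; k=3: (A₁..A₃)·(A₄..A₅) → 5642+420+15·14·15 = 9212; k=4: (A₁..A₄)·(A₅..A₅) → 1254+0+15·2·15 = 1704.
Best split is after A₄, i.e. k = 4.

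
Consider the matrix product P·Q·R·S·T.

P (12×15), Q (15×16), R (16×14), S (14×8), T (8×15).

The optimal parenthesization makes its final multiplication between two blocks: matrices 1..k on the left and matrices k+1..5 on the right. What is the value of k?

Adjacent pairs: PQ = 12·15·16 = 2880; QR = 15·16·14 = 3360; RS = 16·14·8 = 1792; ST = 14·8·15 = 1680.
Length 3: P..R: k=1: 0+3360+12·15·14=5880; k=2: 2880+0+12·16·14=5568 → min 5568 | Q..S: k=2: 0+1792+15·16·8=3712; k=3: 3360+0+15·14·8=5040 → min 3712 | R..T: k=3: 0+1680+16·14·15=5040; k=4: 1792+0+16·8·15=3712 → min 3712.
Length 4: P..S: k=1: 0+3712+12·15·8=5152; k=2: 2880+1792+12·16·8=6208; k=3: 5568+0+12·14·8=6912 → min 5152 | Q..T: k=2: 0+3712+15·16·15=7312; k=3: 3360+1680+15·14·15=8190; k=4: 3712+0+15·8·15=5512 → min 5512.
Top-level splits: k=1: (P..P)·(Q..T) → 0+5512+12·15·15 = 8212; k=2: (P..Q)·(R..T) → 2880+3712+12·16·15 = 9472; k=3: (P..R)·(S..T) → 5568+1680+12·14·15 = 9768; k=4: (P..S)·(T..T) → 5152+0+12·8·15 = 6592.
Best split is after S, i.e. k = 4.

4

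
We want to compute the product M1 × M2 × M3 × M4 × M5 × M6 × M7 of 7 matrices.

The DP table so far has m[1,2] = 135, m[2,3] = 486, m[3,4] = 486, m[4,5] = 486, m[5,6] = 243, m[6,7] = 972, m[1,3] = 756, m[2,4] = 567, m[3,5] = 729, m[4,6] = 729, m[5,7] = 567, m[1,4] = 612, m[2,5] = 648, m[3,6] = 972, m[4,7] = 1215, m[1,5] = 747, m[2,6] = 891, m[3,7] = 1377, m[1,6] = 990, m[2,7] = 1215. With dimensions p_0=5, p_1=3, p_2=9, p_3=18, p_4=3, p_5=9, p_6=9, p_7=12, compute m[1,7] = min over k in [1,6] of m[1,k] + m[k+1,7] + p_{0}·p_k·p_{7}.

m[1,7] = min over k∈[1,6] of m[1,k]+m[k+1,7]+p_{0}·p_k·p_{7}.
k=1: 0 + 1215 + 5·3·12 = 1395; k=2: 135 + 1377 + 5·9·12 = 2052; k=3: 756 + 1215 + 5·18·12 = 3051; k=4: 612 + 567 + 5·3·12 = 1359; k=5: 747 + 972 + 5·9·12 = 2259; k=6: 990 + 0 + 5·9·12 = 1530.
Minimum: 1359 at k=4.

1359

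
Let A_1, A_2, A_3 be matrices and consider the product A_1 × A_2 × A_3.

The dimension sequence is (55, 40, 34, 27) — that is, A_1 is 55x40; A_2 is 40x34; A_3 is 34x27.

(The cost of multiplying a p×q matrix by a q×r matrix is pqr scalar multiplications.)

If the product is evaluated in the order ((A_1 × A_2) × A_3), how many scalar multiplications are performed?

125290

(A_1 × A_2): 55×40 by 40×34 → 55×34, cost 55·40·34 = 74800
((A_1 × A_2) × A_3): 55×34 by 34×27 → 55×27, cost 55·34·27 = 50490; cumulative 125290
Total: 125290 scalar multiplications.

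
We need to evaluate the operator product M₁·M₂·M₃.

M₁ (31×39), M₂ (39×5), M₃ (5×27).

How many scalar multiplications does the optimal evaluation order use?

10230

Order (M₁·(M₂·M₃)): (M₂·M₃): 39×5 by 5×27 → 39×27, cost 39·5·27 = 5265; (M₁·(M₂·M₃)): 31×39 by 39×27 → 31×27, cost 31·39·27 = 32643; cumulative 37908. Total 37908.
Order ((M₁·M₂)·M₃): (M₁·M₂): 31×39 by 39×5 → 31×5, cost 31·39·5 = 6045; ((M₁·M₂)·M₃): 31×5 by 5×27 → 31×27, cost 31·5·27 = 4185; cumulative 10230. Total 10230.
Minimum: 10230.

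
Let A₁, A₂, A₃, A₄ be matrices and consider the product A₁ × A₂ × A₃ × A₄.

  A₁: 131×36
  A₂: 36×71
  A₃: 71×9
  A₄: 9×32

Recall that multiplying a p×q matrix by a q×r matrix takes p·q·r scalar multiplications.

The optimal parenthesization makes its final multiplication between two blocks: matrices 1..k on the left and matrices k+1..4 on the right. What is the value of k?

Adjacent pairs: A₁A₂ = 131·36·71 = 334836; A₂A₃ = 36·71·9 = 23004; A₃A₄ = 71·9·32 = 20448.
Length 3: A₁..A₃: k=1: 0+23004+131·36·9=65448; k=2: 334836+0+131·71·9=418545 → min 65448 | A₂..A₄: k=2: 0+20448+36·71·32=102240; k=3: 23004+0+36·9·32=33372 → min 33372.
Top-level splits: k=1: (A₁..A₁)·(A₂..A₄) → 0+33372+131·36·32 = 184284; k=2: (A₁..A₂)·(A₃..A₄) → 334836+20448+131·71·32 = 652916; k=3: (A₁..A₃)·(A₄..A₄) → 65448+0+131·9·32 = 103176.
Best split is after A₃, i.e. k = 3.

3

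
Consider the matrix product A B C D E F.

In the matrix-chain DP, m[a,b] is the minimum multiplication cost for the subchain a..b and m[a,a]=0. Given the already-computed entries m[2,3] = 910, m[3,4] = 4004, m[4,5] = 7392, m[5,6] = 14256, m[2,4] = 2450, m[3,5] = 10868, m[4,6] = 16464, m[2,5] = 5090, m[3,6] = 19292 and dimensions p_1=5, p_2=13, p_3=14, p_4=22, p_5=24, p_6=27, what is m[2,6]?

m[2,6] = min over k∈[2,5] of m[2,k]+m[k+1,6]+p_{1}·p_k·p_{6}.
k=2: 0 + 19292 + 5·13·27 = 21047; k=3: 910 + 16464 + 5·14·27 = 19264; k=4: 2450 + 14256 + 5·22·27 = 19676; k=5: 5090 + 0 + 5·24·27 = 8330.
Minimum: 8330 at k=5.

8330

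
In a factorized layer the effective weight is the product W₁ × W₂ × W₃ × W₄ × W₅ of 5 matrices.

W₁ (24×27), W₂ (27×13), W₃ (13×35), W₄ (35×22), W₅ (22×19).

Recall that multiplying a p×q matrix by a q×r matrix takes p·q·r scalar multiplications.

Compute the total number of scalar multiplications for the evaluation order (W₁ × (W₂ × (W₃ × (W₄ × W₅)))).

42256

(W₄ × W₅): 35×22 by 22×19 → 35×19, cost 35·22·19 = 14630
(W₃ × (W₄ × W₅)): 13×35 by 35×19 → 13×19, cost 13·35·19 = 8645; cumulative 23275
(W₂ × (W₃ × (W₄ × W₅))): 27×13 by 13×19 → 27×19, cost 27·13·19 = 6669; cumulative 29944
(W₁ × (W₂ × (W₃ × (W₄ × W₅)))): 24×27 by 27×19 → 24×19, cost 24·27·19 = 12312; cumulative 42256
Total: 42256 scalar multiplications.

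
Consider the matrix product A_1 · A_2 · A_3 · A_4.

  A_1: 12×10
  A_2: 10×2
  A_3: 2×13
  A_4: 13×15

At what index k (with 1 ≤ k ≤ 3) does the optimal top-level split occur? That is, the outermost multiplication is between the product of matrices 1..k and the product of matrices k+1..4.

2

Adjacent pairs: A_1A_2 = 12·10·2 = 240; A_2A_3 = 10·2·13 = 260; A_3A_4 = 2·13·15 = 390.
Length 3: A_1..A_3: k=1: 0+260+12·10·13=1820; k=2: 240+0+12·2·13=552 → min 552 | A_2..A_4: k=2: 0+390+10·2·15=690; k=3: 260+0+10·13·15=2210 → min 690.
Top-level splits: k=1: (A_1..A_1)·(A_2..A_4) → 0+690+12·10·15 = 2490; k=2: (A_1..A_2)·(A_3..A_4) → 240+390+12·2·15 = 990; k=3: (A_1..A_3)·(A_4..A_4) → 552+0+12·13·15 = 2892.
Best split is after A_2, i.e. k = 2.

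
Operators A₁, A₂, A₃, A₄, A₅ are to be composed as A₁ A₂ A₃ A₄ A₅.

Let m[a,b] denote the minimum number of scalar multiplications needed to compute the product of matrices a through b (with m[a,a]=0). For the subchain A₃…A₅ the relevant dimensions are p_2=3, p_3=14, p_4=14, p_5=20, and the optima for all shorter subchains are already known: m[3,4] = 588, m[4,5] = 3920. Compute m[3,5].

m[3,5] = min over k∈[3,4] of m[3,k]+m[k+1,5]+p_{2}·p_k·p_{5}.
k=3: 0 + 3920 + 3·14·20 = 4760; k=4: 588 + 0 + 3·14·20 = 1428.
Minimum: 1428 at k=4.

1428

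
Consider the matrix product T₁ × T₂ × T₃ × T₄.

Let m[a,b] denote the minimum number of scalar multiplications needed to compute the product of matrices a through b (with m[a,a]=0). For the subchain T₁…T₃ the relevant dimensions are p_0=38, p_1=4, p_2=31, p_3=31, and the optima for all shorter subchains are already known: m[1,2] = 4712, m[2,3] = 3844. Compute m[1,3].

8556

m[1,3] = min over k∈[1,2] of m[1,k]+m[k+1,3]+p_{0}·p_k·p_{3}.
k=1: 0 + 3844 + 38·4·31 = 8556; k=2: 4712 + 0 + 38·31·31 = 41230.
Minimum: 8556 at k=1.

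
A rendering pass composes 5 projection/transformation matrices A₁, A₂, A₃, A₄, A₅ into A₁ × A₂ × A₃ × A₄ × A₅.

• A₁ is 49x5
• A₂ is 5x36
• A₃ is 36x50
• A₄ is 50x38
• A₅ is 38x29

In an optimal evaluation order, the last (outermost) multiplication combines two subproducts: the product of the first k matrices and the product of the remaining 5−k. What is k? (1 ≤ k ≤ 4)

1

Adjacent pairs: A₁A₂ = 49·5·36 = 8820; A₂A₃ = 5·36·50 = 9000; A₃A₄ = 36·50·38 = 68400; A₄A₅ = 50·38·29 = 55100.
Length 3: A₁..A₃: k=1: 0+9000+49·5·50=21250; k=2: 8820+0+49·36·50=97020 → min 21250 | A₂..A₄: k=2: 0+68400+5·36·38=75240; k=3: 9000+0+5·50·38=18500 → min 18500 | A₃..A₅: k=3: 0+55100+36·50·29=107300; k=4: 68400+0+36·38·29=108072 → min 107300.
Length 4: A₁..A₄: k=1: 0+18500+49·5·38=27810; k=2: 8820+68400+49·36·38=144252; k=3: 21250+0+49·50·38=114350 → min 27810 | A₂..A₅: k=2: 0+107300+5·36·29=112520; k=3: 9000+55100+5·50·29=71350; k=4: 18500+0+5·38·29=24010 → min 24010.
Top-level splits: k=1: (A₁..A₁)·(A₂..A₅) → 0+24010+49·5·29 = 31115; k=2: (A₁..A₂)·(A₃..A₅) → 8820+107300+49·36·29 = 167276; k=3: (A₁..A₃)·(A₄..A₅) → 21250+55100+49·50·29 = 147400; k=4: (A₁..A₄)·(A₅..A₅) → 27810+0+49·38·29 = 81808.
Best split is after A₁, i.e. k = 1.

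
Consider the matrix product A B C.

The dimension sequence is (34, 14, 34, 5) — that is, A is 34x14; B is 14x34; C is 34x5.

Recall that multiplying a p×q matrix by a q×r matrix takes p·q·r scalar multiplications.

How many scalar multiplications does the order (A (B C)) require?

4760

(B C): 14×34 by 34×5 → 14×5, cost 14·34·5 = 2380
(A (B C)): 34×14 by 14×5 → 34×5, cost 34·14·5 = 2380; cumulative 4760
Total: 4760 scalar multiplications.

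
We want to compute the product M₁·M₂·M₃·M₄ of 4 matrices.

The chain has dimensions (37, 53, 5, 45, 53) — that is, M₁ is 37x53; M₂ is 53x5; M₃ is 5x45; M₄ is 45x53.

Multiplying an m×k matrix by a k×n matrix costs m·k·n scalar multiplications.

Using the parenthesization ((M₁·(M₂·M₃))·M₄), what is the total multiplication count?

(M₂·M₃): 53×5 by 5×45 → 53×45, cost 53·5·45 = 11925
(M₁·(M₂·M₃)): 37×53 by 53×45 → 37×45, cost 37·53·45 = 88245; cumulative 100170
((M₁·(M₂·M₃))·M₄): 37×45 by 45×53 → 37×53, cost 37·45·53 = 88245; cumulative 188415
Total: 188415 scalar multiplications.

188415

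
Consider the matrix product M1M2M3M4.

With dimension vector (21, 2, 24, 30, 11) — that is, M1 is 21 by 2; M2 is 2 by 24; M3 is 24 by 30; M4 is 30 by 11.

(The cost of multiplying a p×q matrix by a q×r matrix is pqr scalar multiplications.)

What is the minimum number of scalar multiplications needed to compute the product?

Adjacent pairs: M1M2 = 21·2·24 = 1008; M2M3 = 2·24·30 = 1440; M3M4 = 24·30·11 = 7920.
Length 3: M1..M3: k=1: 0+1440+21·2·30=2700; k=2: 1008+0+21·24·30=16128 → min 2700 | M2..M4: k=2: 0+7920+2·24·11=8448; k=3: 1440+0+2·30·11=2100 → min 2100.
Length 4: M1..M4: k=1: 0+2100+21·2·11=2562; k=2: 1008+7920+21·24·11=14472; k=3: 2700+0+21·30·11=9630 → min 2562.
Optimal order: (M1((M2M3)M4)) with cost 2562.

2562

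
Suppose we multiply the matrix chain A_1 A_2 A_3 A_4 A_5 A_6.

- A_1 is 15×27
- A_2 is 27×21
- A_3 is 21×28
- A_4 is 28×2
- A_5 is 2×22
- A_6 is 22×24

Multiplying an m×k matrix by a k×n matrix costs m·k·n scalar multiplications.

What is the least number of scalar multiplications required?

Adjacent pairs: A_1A_2 = 15·27·21 = 8505; A_2A_3 = 27·21·28 = 15876; A_3A_4 = 21·28·2 = 1176; A_4A_5 = 28·2·22 = 1232; A_5A_6 = 2·22·24 = 1056.
Length 3: A_1..A_3: k=1: 0+15876+15·27·28=27216; k=2: 8505+0+15·21·28=17325 → min 17325 | A_2..A_4: k=2: 0+1176+27·21·2=2310; k=3: 15876+0+27·28·2=17388 → min 2310 | A_3..A_5: k=3: 0+1232+21·28·22=14168; k=4: 1176+0+21·2·22=2100 → min 2100 | A_4..A_6: k=4: 0+1056+28·2·24=2400; k=5: 1232+0+28·22·24=16016 → min 2400.
Length 4: A_1..A_4: k=1: 0+2310+15·27·2=3120; k=2: 8505+1176+15·21·2=10311; k=3: 17325+0+15·28·2=18165 → min 3120 | A_2..A_5: k=2: 0+2100+27·21·22=14574; k=3: 15876+1232+27·28·22=33740; k=4: 2310+0+27·2·22=3498 → min 3498 | A_3..A_6: k=3: 0+2400+21·28·24=16512; k=4: 1176+1056+21·2·24=3240; k=5: 2100+0+21·22·24=13188 → min 3240.
Length 5: A_1..A_5: k=1: 0+3498+15·27·22=12408; k=2: 8505+2100+15·21·22=17535; k=3: 17325+1232+15·28·22=27797; k=4: 3120+0+15·2·22=3780 → min 3780 | A_2..A_6: k=2: 0+3240+27·21·24=16848; k=3: 15876+2400+27·28·24=36420; k=4: 2310+1056+27·2·24=4662; k=5: 3498+0+27·22·24=17754 → min 4662.
Length 6: A_1..A_6: k=1: 0+4662+15·27·24=14382; k=2: 8505+3240+15·21·24=19305; k=3: 17325+2400+15·28·24=29805; k=4: 3120+1056+15·2·24=4896; k=5: 3780+0+15·22·24=11700 → min 4896.
Optimal order: ((A_1 (A_2 (A_3 A_4))) (A_5 A_6)) with cost 4896.

4896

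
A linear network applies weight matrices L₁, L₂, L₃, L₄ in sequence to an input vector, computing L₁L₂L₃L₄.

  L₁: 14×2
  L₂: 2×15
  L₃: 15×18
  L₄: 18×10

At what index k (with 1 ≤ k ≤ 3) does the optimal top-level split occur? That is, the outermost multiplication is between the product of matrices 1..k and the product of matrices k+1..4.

Adjacent pairs: L₁L₂ = 14·2·15 = 420; L₂L₃ = 2·15·18 = 540; L₃L₄ = 15·18·10 = 2700.
Length 3: L₁..L₃: k=1: 0+540+14·2·18=1044; k=2: 420+0+14·15·18=4200 → min 1044 | L₂..L₄: k=2: 0+2700+2·15·10=3000; k=3: 540+0+2·18·10=900 → min 900.
Top-level splits: k=1: (L₁..L₁)·(L₂..L₄) → 0+900+14·2·10 = 1180; k=2: (L₁..L₂)·(L₃..L₄) → 420+2700+14·15·10 = 5220; k=3: (L₁..L₃)·(L₄..L₄) → 1044+0+14·18·10 = 3564.
Best split is after L₁, i.e. k = 1.

1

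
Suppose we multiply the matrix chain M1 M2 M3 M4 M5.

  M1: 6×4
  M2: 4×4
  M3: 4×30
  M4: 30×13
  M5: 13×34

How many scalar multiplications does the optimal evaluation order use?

4240

Adjacent pairs: M1M2 = 6·4·4 = 96; M2M3 = 4·4·30 = 480; M3M4 = 4·30·13 = 1560; M4M5 = 30·13·34 = 13260.
Length 3: M1..M3: k=1: 0+480+6·4·30=1200; k=2: 96+0+6·4·30=816 → min 816 | M2..M4: k=2: 0+1560+4·4·13=1768; k=3: 480+0+4·30·13=2040 → min 1768 | M3..M5: k=3: 0+13260+4·30·34=17340; k=4: 1560+0+4·13·34=3328 → min 3328.
Length 4: M1..M4: k=1: 0+1768+6·4·13=2080; k=2: 96+1560+6·4·13=1968; k=3: 816+0+6·30·13=3156 → min 1968 | M2..M5: k=2: 0+3328+4·4·34=3872; k=3: 480+13260+4·30·34=17820; k=4: 1768+0+4·13·34=3536 → min 3536.
Length 5: M1..M5: k=1: 0+3536+6·4·34=4352; k=2: 96+3328+6·4·34=4240; k=3: 816+13260+6·30·34=20196; k=4: 1968+0+6·13·34=4620 → min 4240.
Optimal order: ((M1 M2) ((M3 M4) M5)) with cost 4240.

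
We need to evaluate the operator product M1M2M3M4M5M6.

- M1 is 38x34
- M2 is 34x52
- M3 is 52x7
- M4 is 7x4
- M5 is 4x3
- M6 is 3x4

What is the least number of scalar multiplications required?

Adjacent pairs: M1M2 = 38·34·52 = 67184; M2M3 = 34·52·7 = 12376; M3M4 = 52·7·4 = 1456; M4M5 = 7·4·3 = 84; M5M6 = 4·3·4 = 48.
Length 3: M1..M3: k=1: 0+12376+38·34·7=21420; k=2: 67184+0+38·52·7=81016 → min 21420 | M2..M4: k=2: 0+1456+34·52·4=8528; k=3: 12376+0+34·7·4=13328 → min 8528 | M3..M5: k=3: 0+84+52·7·3=1176; k=4: 1456+0+52·4·3=2080 → min 1176 | M4..M6: k=4: 0+48+7·4·4=160; k=5: 84+0+7·3·4=168 → min 160.
Length 4: M1..M4: k=1: 0+8528+38·34·4=13696; k=2: 67184+1456+38·52·4=76544; k=3: 21420+0+38·7·4=22484 → min 13696 | M2..M5: k=2: 0+1176+34·52·3=6480; k=3: 12376+84+34·7·3=13174; k=4: 8528+0+34·4·3=8936 → min 6480 | M3..M6: k=3: 0+160+52·7·4=1616; k=4: 1456+48+52·4·4=2336; k=5: 1176+0+52·3·4=1800 → min 1616.
Length 5: M1..M5: k=1: 0+6480+38·34·3=10356; k=2: 67184+1176+38·52·3=74288; k=3: 21420+84+38·7·3=22302; k=4: 13696+0+38·4·3=14152 → min 10356 | M2..M6: k=2: 0+1616+34·52·4=8688; k=3: 12376+160+34·7·4=13488; k=4: 8528+48+34·4·4=9120; k=5: 6480+0+34·3·4=6888 → min 6888.
Length 6: M1..M6: k=1: 0+6888+38·34·4=12056; k=2: 67184+1616+38·52·4=76704; k=3: 21420+160+38·7·4=22644; k=4: 13696+48+38·4·4=14352; k=5: 10356+0+38·3·4=10812 → min 10812.
Optimal order: ((M1(M2(M3(M4M5))))M6) with cost 10812.

10812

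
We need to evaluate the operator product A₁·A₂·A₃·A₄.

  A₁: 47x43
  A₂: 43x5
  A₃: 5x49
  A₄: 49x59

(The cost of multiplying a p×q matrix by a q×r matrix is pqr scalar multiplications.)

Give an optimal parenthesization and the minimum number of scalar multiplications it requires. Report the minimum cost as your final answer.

38425

Adjacent pairs: A₁A₂ = 47·43·5 = 10105; A₂A₃ = 43·5·49 = 10535; A₃A₄ = 5·49·59 = 14455.
Length 3: A₁..A₃: k=1: 0+10535+47·43·49=109564; k=2: 10105+0+47·5·49=21620 → min 21620 | A₂..A₄: k=2: 0+14455+43·5·59=27140; k=3: 10535+0+43·49·59=134848 → min 27140.
Length 4: A₁..A₄: k=1: 0+27140+47·43·59=146379; k=2: 10105+14455+47·5·59=38425; k=3: 21620+0+47·49·59=157497 → min 38425.
Optimal parenthesization: ((A₁·A₂)·(A₃·A₄)) with cost 38425.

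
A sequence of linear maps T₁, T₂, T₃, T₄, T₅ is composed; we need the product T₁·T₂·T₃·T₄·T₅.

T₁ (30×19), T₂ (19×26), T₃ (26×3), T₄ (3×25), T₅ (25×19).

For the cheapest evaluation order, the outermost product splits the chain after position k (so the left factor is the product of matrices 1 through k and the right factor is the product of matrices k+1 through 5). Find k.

3

Adjacent pairs: T₁T₂ = 30·19·26 = 14820; T₂T₃ = 19·26·3 = 1482; T₃T₄ = 26·3·25 = 1950; T₄T₅ = 3·25·19 = 1425.
Length 3: T₁..T₃: k=1: 0+1482+30·19·3=3192; k=2: 14820+0+30·26·3=17160 → min 3192 | T₂..T₄: k=2: 0+1950+19·26·25=14300; k=3: 1482+0+19·3·25=2907 → min 2907 | T₃..T₅: k=3: 0+1425+26·3·19=2907; k=4: 1950+0+26·25·19=14300 → min 2907.
Length 4: T₁..T₄: k=1: 0+2907+30·19·25=17157; k=2: 14820+1950+30·26·25=36270; k=3: 3192+0+30·3·25=5442 → min 5442 | T₂..T₅: k=2: 0+2907+19·26·19=12293; k=3: 1482+1425+19·3·19=3990; k=4: 2907+0+19·25·19=11932 → min 3990.
Top-level splits: k=1: (T₁..T₁)·(T₂..T₅) → 0+3990+30·19·19 = 14820; k=2: (T₁..T₂)·(T₃..T₅) → 14820+2907+30·26·19 = 32547; k=3: (T₁..T₃)·(T₄..T₅) → 3192+1425+30·3·19 = 6327; k=4: (T₁..T₄)·(T₅..T₅) → 5442+0+30·25·19 = 19692.
Best split is after T₃, i.e. k = 3.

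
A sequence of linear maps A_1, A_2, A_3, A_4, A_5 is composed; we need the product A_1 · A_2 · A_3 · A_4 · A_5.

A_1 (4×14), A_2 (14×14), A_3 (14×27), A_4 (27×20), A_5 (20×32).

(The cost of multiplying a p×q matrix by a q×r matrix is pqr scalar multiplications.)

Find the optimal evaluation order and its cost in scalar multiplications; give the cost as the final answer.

Adjacent pairs: A_1A_2 = 4·14·14 = 784; A_2A_3 = 14·14·27 = 5292; A_3A_4 = 14·27·20 = 7560; A_4A_5 = 27·20·32 = 17280.
Length 3: A_1..A_3: k=1: 0+5292+4·14·27=6804; k=2: 784+0+4·14·27=2296 → min 2296 | A_2..A_4: k=2: 0+7560+14·14·20=11480; k=3: 5292+0+14·27·20=12852 → min 11480 | A_3..A_5: k=3: 0+17280+14·27·32=29376; k=4: 7560+0+14·20·32=16520 → min 16520.
Length 4: A_1..A_4: k=1: 0+11480+4·14·20=12600; k=2: 784+7560+4·14·20=9464; k=3: 2296+0+4·27·20=4456 → min 4456 | A_2..A_5: k=2: 0+16520+14·14·32=22792; k=3: 5292+17280+14·27·32=34668; k=4: 11480+0+14·20·32=20440 → min 20440.
Length 5: A_1..A_5: k=1: 0+20440+4·14·32=22232; k=2: 784+16520+4·14·32=19096; k=3: 2296+17280+4·27·32=23032; k=4: 4456+0+4·20·32=7016 → min 7016.
Optimal parenthesization: ((((A_1 · A_2) · A_3) · A_4) · A_5) with cost 7016.

7016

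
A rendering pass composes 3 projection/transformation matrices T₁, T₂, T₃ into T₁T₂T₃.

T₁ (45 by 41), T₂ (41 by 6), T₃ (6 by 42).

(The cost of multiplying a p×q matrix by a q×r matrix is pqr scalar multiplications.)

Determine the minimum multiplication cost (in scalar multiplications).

Order (T₁(T₂T₃)): (T₂T₃): 41×6 by 6×42 → 41×42, cost 41·6·42 = 10332; (T₁(T₂T₃)): 45×41 by 41×42 → 45×42, cost 45·41·42 = 77490; cumulative 87822. Total 87822.
Order ((T₁T₂)T₃): (T₁T₂): 45×41 by 41×6 → 45×6, cost 45·41·6 = 11070; ((T₁T₂)T₃): 45×6 by 6×42 → 45×42, cost 45·6·42 = 11340; cumulative 22410. Total 22410.
Minimum: 22410.

22410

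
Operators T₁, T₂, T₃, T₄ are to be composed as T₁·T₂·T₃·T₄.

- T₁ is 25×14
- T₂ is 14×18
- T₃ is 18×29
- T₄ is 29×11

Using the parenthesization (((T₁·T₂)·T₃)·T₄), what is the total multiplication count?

(T₁·T₂): 25×14 by 14×18 → 25×18, cost 25·14·18 = 6300
((T₁·T₂)·T₃): 25×18 by 18×29 → 25×29, cost 25·18·29 = 13050; cumulative 19350
(((T₁·T₂)·T₃)·T₄): 25×29 by 29×11 → 25×11, cost 25·29·11 = 7975; cumulative 27325
Total: 27325 scalar multiplications.

27325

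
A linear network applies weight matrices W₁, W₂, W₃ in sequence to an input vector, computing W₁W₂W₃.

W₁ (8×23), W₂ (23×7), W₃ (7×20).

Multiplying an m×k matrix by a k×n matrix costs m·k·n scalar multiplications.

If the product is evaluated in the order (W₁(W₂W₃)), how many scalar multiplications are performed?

6900

(W₂W₃): 23×7 by 7×20 → 23×20, cost 23·7·20 = 3220
(W₁(W₂W₃)): 8×23 by 23×20 → 8×20, cost 8·23·20 = 3680; cumulative 6900
Total: 6900 scalar multiplications.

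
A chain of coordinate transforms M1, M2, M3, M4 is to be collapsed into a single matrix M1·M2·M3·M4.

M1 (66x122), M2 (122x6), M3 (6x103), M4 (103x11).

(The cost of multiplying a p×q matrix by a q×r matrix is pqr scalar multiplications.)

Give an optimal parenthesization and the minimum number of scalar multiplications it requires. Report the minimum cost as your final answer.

59466

Adjacent pairs: M1M2 = 66·122·6 = 48312; M2M3 = 122·6·103 = 75396; M3M4 = 6·103·11 = 6798.
Length 3: M1..M3: k=1: 0+75396+66·122·103=904752; k=2: 48312+0+66·6·103=89100 → min 89100 | M2..M4: k=2: 0+6798+122·6·11=14850; k=3: 75396+0+122·103·11=213622 → min 14850.
Length 4: M1..M4: k=1: 0+14850+66·122·11=103422; k=2: 48312+6798+66·6·11=59466; k=3: 89100+0+66·103·11=163878 → min 59466.
Optimal parenthesization: ((M1·M2)·(M3·M4)) with cost 59466.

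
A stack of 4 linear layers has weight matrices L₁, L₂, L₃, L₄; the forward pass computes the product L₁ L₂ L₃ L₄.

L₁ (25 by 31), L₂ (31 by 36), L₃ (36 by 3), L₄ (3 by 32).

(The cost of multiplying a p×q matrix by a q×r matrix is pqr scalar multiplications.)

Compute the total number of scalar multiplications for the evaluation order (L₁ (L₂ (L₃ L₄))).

63968

(L₃ L₄): 36×3 by 3×32 → 36×32, cost 36·3·32 = 3456
(L₂ (L₃ L₄)): 31×36 by 36×32 → 31×32, cost 31·36·32 = 35712; cumulative 39168
(L₁ (L₂ (L₃ L₄))): 25×31 by 31×32 → 25×32, cost 25·31·32 = 24800; cumulative 63968
Total: 63968 scalar multiplications.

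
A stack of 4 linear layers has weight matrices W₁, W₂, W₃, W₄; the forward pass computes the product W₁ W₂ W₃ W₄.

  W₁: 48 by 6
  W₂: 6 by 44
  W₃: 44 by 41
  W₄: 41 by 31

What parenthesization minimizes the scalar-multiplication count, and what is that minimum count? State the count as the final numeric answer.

Adjacent pairs: W₁W₂ = 48·6·44 = 12672; W₂W₃ = 6·44·41 = 10824; W₃W₄ = 44·41·31 = 55924.
Length 3: W₁..W₃: k=1: 0+10824+48·6·41=22632; k=2: 12672+0+48·44·41=99264 → min 22632 | W₂..W₄: k=2: 0+55924+6·44·31=64108; k=3: 10824+0+6·41·31=18450 → min 18450.
Length 4: W₁..W₄: k=1: 0+18450+48·6·31=27378; k=2: 12672+55924+48·44·31=134068; k=3: 22632+0+48·41·31=83640 → min 27378.
Optimal parenthesization: (W₁ ((W₂ W₃) W₄)) with cost 27378.

27378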